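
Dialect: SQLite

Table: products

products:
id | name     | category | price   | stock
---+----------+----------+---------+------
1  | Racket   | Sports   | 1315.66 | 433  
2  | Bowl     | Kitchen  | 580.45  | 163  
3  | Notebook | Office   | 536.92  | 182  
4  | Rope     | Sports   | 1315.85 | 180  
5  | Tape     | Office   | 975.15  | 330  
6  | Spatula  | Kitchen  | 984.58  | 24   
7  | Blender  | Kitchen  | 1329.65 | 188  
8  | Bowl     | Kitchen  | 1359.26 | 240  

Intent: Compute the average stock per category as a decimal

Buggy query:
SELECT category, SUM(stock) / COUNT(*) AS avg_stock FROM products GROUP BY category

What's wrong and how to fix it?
Bug: SUM(stock) and COUNT(*) are both integers; the division truncates the fractional part

Fix: Multiply by 1.0 (or CAST to REAL) to force floating-point division

Corrected query:
SELECT category, SUM(stock) * 1.0 / COUNT(*) AS avg_stock FROM products GROUP BY category

Result:
category | avg_stock
---------+----------
Kitchen  | 153.75   
Office   | 256      
Sports   | 306.5    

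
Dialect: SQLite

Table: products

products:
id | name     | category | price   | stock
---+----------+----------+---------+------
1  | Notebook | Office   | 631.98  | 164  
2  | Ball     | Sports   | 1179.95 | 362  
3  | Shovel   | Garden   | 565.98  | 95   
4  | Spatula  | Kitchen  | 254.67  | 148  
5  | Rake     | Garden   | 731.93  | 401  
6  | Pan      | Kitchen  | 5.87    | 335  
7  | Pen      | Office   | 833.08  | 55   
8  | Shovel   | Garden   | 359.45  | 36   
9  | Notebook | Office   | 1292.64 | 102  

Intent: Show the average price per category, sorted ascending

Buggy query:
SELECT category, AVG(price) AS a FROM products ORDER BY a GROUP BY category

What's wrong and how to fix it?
Bug: ORDER BY appears before GROUP BY; SQL clause order requires GROUP BY first

Fix: Move ORDER BY to the end, after GROUP BY

Corrected query:
SELECT category, AVG(price) AS a FROM products GROUP BY category ORDER BY a

Result:
category | a         
---------+-----------
Kitchen  | 130.27    
Garden   | 552.453333
Office   | 919.233333
Sports   | 1179.95   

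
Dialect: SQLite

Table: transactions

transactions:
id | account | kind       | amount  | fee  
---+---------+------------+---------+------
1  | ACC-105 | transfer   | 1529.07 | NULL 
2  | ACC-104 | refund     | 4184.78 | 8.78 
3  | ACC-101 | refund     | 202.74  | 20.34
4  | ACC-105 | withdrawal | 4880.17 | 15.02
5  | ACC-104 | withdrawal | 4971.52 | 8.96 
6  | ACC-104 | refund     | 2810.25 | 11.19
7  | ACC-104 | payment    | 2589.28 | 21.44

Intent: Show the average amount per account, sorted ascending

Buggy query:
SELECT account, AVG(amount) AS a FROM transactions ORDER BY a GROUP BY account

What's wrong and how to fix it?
Bug: GROUP BY must precede ORDER BY

Fix: Reorder: SELECT … FROM … GROUP BY … ORDER BY …

Corrected query:
SELECT account, AVG(amount) AS a FROM transactions GROUP BY account ORDER BY a

Result:
account | a        
--------+----------
ACC-101 | 202.74   
ACC-105 | 3204.62  
ACC-104 | 3638.9575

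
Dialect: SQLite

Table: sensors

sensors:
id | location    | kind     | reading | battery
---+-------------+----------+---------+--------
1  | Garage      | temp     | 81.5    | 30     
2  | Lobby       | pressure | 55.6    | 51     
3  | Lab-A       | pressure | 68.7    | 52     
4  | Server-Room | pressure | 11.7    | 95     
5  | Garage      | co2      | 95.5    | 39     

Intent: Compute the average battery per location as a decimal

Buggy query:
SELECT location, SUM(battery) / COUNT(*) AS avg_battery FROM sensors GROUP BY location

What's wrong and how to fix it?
Bug: SUM(battery) and COUNT(*) are both integers; the division truncates the fractional part

Fix: Multiply by 1.0 (or CAST to REAL) to force floating-point division

Corrected query:
SELECT location, SUM(battery) * 1.0 / COUNT(*) AS avg_battery FROM sensors GROUP BY location

Result:
location    | avg_battery
------------+------------
Garage      | 34.5       
Lab-A       | 52         
Lobby       | 51         
Server-Room | 95         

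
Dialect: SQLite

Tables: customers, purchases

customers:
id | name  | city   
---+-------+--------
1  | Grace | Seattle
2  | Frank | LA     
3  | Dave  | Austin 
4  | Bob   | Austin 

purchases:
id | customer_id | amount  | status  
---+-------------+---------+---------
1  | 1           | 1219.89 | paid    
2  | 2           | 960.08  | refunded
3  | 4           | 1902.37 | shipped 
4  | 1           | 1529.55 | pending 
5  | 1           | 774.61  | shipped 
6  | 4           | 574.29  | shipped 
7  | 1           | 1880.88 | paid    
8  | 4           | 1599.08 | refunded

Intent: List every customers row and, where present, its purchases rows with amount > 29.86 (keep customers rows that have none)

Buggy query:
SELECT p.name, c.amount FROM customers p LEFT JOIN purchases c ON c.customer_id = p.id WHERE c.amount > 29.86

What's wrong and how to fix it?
Bug: A WHERE condition on the right-hand table after LEFT JOIN drops unmatched parents

Fix: Move the right-table condition into the ON clause so unmatched parents are kept

Corrected query:
SELECT p.name, c.amount FROM customers p LEFT JOIN purchases c ON c.customer_id = p.id AND c.amount > 29.86

Result:
name  | amount 
------+--------
Grace | 774.61 
Grace | 1219.89
Grace | 1529.55
Grace | 1880.88
Frank | 960.08 
Dave  | NULL   
Bob   | 574.29 
Bob   | 1599.08
Bob   | 1902.37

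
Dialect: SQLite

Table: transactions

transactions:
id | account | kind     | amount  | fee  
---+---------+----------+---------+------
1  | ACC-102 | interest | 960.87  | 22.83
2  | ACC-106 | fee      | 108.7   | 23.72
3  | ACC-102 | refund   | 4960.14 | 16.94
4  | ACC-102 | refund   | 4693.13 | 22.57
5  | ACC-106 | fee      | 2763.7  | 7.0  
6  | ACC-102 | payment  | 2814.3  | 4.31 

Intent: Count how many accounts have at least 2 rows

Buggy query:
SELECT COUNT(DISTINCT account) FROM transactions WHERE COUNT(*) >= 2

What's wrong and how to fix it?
Bug: COUNT(*) cannot appear in WHERE; the per-group count doesn't exist yet

Fix: Group first with HAVING COUNT(*) >= 2, then COUNT the resulting groups

Corrected query:
SELECT COUNT(*) FROM (SELECT account FROM transactions GROUP BY account HAVING COUNT(*) >= 2)

Result:
COUNT(*)
--------
2       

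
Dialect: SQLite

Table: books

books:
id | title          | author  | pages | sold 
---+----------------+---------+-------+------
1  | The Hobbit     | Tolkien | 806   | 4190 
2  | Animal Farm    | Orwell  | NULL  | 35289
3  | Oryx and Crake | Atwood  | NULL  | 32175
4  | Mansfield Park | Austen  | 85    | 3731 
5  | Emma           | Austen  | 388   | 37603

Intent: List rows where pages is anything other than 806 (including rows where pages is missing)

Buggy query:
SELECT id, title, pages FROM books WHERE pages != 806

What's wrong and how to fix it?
Bug: Inequality against NULL is unknown, not true; rows with NULL are dropped

Fix: Handle NULL separately with IS NULL alongside the inequality

Corrected query:
SELECT id, title, pages FROM books WHERE pages != 806 OR pages IS NULL

Result:
id | title          | pages
---+----------------+------
2  | Animal Farm    | NULL 
3  | Oryx and Crake | NULL 
4  | Mansfield Park | 85   
5  | Emma           | 388  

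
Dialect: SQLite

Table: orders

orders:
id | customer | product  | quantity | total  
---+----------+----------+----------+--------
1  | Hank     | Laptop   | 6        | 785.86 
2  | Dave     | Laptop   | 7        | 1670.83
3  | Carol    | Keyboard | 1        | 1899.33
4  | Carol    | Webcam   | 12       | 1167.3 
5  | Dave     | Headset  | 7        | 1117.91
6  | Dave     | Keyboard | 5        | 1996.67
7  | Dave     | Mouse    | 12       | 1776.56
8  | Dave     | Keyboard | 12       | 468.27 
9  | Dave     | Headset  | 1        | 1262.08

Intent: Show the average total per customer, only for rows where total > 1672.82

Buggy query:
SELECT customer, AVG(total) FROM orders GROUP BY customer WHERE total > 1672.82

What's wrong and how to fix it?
Bug: Row-level WHERE must come before GROUP BY in the clause order

Fix: Place WHERE between FROM and GROUP BY

Corrected query:
SELECT customer, AVG(total) FROM orders WHERE total > 1672.82 GROUP BY customer

Result:
customer | AVG(total)
---------+-----------
Carol    | 1899.33   
Dave     | 1886.615  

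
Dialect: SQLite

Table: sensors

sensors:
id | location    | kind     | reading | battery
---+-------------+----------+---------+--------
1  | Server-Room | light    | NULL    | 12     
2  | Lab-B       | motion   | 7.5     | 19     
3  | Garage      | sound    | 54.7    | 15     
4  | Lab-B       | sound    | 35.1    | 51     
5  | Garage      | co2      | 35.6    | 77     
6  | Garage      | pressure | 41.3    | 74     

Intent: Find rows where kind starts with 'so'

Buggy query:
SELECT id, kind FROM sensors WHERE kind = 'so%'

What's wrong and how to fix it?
Bug: Wildcards only work with LIKE; '=' treats '%' as a literal character

Fix: Replace '=' with LIKE so 'so%' is treated as a pattern

Corrected query:
SELECT id, kind FROM sensors WHERE kind LIKE 'so%'

Result:
id | kind 
---+------
3  | sound
4  | sound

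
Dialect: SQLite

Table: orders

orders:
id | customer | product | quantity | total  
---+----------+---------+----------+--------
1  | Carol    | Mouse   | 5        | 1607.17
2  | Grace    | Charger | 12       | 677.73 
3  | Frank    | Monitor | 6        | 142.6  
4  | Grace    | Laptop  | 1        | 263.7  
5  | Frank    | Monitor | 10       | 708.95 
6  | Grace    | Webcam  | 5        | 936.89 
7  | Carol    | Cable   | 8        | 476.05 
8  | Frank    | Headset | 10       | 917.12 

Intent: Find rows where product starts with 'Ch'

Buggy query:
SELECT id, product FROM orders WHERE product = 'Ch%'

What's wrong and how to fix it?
Bug: Wildcards only work with LIKE; '=' treats '%' as a literal character

Fix: Use LIKE for wildcard pattern matching

Corrected query:
SELECT id, product FROM orders WHERE product LIKE 'Ch%'

Result:
id | product
---+--------
2  | Charger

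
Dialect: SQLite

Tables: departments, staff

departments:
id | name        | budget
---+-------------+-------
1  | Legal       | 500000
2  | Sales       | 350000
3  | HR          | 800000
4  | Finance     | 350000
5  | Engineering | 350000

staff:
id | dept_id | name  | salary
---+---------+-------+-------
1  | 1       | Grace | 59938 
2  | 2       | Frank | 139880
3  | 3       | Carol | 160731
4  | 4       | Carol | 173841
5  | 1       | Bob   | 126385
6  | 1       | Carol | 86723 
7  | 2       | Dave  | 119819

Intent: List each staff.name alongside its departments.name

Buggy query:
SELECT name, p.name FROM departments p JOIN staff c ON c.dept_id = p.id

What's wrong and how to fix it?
Bug: 'name' exists in both joined tables, so the database can't tell which one is meant

Fix: Qualify the column with its table alias (c.name)

Corrected query:
SELECT c.name, p.name FROM departments p JOIN staff c ON c.dept_id = p.id

Result:
name  | name   
------+--------
Grace | Legal  
Frank | Sales  
Carol | HR     
Carol | Finance
Bob   | Legal  
Carol | Legal  
Dave  | Sales  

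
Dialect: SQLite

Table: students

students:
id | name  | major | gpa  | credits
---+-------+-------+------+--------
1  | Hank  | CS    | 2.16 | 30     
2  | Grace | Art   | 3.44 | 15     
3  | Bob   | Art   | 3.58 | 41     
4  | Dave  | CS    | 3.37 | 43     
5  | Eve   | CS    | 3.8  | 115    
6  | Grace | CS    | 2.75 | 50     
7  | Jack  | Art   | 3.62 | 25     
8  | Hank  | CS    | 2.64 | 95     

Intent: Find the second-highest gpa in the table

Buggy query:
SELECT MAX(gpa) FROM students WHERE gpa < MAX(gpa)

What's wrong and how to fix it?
Bug: The inner MAX is an aggregate inside WHERE, which is not allowed

Fix: Put the inner MAX in a scalar subquery

Corrected query:
SELECT MAX(gpa) FROM students WHERE gpa < (SELECT MAX(gpa) FROM students)

Result:
MAX(gpa)
--------
3.62    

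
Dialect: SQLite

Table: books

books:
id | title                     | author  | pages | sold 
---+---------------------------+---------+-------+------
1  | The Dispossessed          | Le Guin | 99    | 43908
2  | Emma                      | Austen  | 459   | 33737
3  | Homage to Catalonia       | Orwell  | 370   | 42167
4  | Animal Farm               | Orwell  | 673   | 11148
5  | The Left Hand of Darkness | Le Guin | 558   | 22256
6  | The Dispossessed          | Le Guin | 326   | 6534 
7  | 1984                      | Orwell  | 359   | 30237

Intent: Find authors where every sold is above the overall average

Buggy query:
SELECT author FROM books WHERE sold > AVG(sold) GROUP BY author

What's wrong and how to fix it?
Bug: AVG() is an aggregate; it can't sit directly in WHERE

Fix: Use a subquery for AVG and a HAVING MIN(...) filter so the condition holds for every row in the group

Corrected query:
SELECT author FROM books GROUP BY author HAVING MIN(sold) > (SELECT AVG(sold) FROM books)

Result:
author
------
Austen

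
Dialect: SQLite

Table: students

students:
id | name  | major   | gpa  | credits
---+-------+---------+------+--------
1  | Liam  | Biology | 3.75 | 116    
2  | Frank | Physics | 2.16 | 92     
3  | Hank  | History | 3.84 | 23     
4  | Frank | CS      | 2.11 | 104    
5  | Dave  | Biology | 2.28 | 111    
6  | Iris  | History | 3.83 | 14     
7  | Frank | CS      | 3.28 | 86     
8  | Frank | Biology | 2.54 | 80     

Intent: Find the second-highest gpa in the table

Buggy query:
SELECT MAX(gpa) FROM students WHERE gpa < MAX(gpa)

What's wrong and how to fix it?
Bug: MAX(gpa) on the right of the comparison is an aggregate-in-WHERE error

Fix: Put the inner MAX in a scalar subquery

Corrected query:
SELECT MAX(gpa) FROM students WHERE gpa < (SELECT MAX(gpa) FROM students)

Result:
MAX(gpa)
--------
3.83    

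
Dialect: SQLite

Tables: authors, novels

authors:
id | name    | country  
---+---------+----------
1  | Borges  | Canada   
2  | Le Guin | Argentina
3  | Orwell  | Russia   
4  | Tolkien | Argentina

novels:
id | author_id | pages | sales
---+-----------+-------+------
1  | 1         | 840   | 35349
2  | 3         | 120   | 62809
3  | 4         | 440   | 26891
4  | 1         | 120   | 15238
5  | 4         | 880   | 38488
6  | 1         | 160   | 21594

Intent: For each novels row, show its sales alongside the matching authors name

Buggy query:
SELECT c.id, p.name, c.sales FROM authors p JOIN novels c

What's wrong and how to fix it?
Bug: JOIN with no ON clause produces a cartesian product; every novels row pairs with every authors row

Fix: Add ON c.author_id = p.id to the JOIN

Corrected query:
SELECT c.id, p.name, c.sales FROM authors p JOIN novels c ON c.author_id = p.id

Result:
id | name    | sales
---+---------+------
1  | Borges  | 35349
2  | Orwell  | 62809
3  | Tolkien | 26891
4  | Borges  | 15238
5  | Tolkien | 38488
6  | Borges  | 21594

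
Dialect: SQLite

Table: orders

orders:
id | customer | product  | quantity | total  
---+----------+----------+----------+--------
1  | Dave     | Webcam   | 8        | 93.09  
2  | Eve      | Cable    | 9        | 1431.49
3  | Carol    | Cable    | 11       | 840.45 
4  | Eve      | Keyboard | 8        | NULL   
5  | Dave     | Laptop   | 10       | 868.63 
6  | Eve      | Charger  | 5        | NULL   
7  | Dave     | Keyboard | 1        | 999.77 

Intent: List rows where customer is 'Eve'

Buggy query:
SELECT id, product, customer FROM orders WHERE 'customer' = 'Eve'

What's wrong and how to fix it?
Bug: Single quotes denote string literals in SQL; the column name is being compared as a constant string

Fix: Remove the quotes around the column name (or use double quotes for an identifier)

Corrected query:
SELECT id, product, customer FROM orders WHERE customer = 'Eve'

Result:
id | product  | customer
---+----------+---------
2  | Cable    | Eve     
4  | Keyboard | Eve     
6  | Charger  | Eve     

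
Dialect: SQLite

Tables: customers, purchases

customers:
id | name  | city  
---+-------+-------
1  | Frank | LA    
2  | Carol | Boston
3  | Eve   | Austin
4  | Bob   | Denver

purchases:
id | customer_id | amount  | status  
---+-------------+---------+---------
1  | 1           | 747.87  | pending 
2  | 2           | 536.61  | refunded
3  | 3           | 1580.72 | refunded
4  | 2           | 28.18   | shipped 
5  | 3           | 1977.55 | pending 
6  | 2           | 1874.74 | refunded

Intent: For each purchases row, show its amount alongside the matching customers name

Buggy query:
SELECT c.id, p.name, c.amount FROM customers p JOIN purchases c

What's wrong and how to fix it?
Bug: Missing join condition: each purchases row is matched to all customers rows instead of just its own

Fix: Specify the join condition linking the foreign key to the parent id

Corrected query:
SELECT c.id, p.name, c.amount FROM customers p JOIN purchases c ON c.customer_id = p.id

Result:
id | name  | amount 
---+-------+--------
1  | Frank | 747.87 
2  | Carol | 536.61 
3  | Eve   | 1580.72
4  | Carol | 28.18  
5  | Eve   | 1977.55
6  | Carol | 1874.74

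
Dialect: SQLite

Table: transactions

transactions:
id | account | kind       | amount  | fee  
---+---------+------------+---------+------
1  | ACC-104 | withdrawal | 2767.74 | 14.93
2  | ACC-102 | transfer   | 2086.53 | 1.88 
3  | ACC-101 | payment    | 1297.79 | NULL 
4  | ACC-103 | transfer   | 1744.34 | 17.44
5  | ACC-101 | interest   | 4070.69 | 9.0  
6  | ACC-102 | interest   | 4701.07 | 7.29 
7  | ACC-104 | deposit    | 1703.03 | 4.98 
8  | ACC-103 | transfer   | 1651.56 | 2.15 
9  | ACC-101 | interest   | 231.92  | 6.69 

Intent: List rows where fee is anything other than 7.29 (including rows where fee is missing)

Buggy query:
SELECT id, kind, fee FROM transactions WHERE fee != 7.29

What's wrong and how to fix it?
Bug: 'fee != 7.29' is unknown when fee is NULL, so NULL rows are silently excluded

Fix: Add an explicit OR fee IS NULL to include the missing-value rows

Corrected query:
SELECT id, kind, fee FROM transactions WHERE fee != 7.29 OR fee IS NULL

Result:
id | kind       | fee  
---+------------+------
1  | withdrawal | 14.93
2  | transfer   | 1.88 
3  | payment    | NULL 
4  | transfer   | 17.44
5  | interest   | 9    
7  | deposit    | 4.98 
8  | transfer   | 2.15 
9  | interest   | 6.69 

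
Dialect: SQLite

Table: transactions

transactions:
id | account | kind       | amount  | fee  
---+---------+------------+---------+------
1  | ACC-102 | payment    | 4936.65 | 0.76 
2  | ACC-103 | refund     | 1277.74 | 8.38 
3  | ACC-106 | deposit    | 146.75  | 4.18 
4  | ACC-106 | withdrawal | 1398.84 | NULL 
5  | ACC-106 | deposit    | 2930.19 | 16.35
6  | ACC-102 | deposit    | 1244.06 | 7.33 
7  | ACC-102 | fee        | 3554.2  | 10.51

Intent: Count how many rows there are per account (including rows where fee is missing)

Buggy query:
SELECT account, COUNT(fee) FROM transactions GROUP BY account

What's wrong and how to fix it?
Bug: COUNT(column) counts non-NULL values only; rows with NULL fee aren't counted

Fix: Use COUNT(*) to count all rows regardless of NULL

Corrected query:
SELECT account, COUNT(*) FROM transactions GROUP BY account

Result:
account | COUNT(*)
--------+---------
ACC-102 | 3       
ACC-103 | 1       
ACC-106 | 3       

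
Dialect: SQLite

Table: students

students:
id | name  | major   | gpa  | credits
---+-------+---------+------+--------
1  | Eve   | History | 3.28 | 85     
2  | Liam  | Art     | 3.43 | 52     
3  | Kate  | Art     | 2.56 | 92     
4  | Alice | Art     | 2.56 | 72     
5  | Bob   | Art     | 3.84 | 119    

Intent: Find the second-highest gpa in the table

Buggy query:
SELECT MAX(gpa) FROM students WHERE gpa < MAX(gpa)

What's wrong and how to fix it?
Bug: The inner MAX is an aggregate inside WHERE, which is not allowed

Fix: Compute the overall MAX in a subquery, then take MAX of rows below it

Corrected query:
SELECT MAX(gpa) FROM students WHERE gpa < (SELECT MAX(gpa) FROM students)

Result:
MAX(gpa)
--------
3.43    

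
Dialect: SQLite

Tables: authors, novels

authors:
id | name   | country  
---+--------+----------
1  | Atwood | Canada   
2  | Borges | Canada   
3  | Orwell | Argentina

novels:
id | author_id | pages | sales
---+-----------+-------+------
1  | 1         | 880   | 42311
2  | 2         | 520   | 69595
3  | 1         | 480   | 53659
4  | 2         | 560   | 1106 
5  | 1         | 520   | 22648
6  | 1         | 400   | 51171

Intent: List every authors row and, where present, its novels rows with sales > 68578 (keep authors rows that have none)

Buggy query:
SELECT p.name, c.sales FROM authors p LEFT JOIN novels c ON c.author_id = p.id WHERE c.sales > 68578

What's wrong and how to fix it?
Bug: A WHERE condition on the right-hand table after LEFT JOIN drops unmatched parents

Fix: Put 'c.sales > 68578' in the JOIN's ON clause instead of WHERE

Corrected query:
SELECT p.name, c.sales FROM authors p LEFT JOIN novels c ON c.author_id = p.id AND c.sales > 68578

Result:
name   | sales
-------+------
Atwood | NULL 
Borges | 69595
Orwell | NULL 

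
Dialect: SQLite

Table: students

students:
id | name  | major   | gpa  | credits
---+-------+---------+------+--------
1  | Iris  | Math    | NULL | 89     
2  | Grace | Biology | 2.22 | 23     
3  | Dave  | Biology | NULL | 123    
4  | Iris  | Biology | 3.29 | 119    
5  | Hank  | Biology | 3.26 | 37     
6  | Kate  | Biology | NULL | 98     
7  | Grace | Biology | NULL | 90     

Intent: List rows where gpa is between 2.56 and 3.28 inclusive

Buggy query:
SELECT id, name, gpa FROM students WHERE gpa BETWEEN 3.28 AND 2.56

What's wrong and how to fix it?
Bug: The bounds are reversed; BETWEEN a AND b requires a <= b to match anything

Fix: Swap the bounds so the smaller value comes first

Corrected query:
SELECT id, name, gpa FROM students WHERE gpa BETWEEN 2.56 AND 3.28

Result:
id | name | gpa 
---+------+-----
5  | Hank | 3.26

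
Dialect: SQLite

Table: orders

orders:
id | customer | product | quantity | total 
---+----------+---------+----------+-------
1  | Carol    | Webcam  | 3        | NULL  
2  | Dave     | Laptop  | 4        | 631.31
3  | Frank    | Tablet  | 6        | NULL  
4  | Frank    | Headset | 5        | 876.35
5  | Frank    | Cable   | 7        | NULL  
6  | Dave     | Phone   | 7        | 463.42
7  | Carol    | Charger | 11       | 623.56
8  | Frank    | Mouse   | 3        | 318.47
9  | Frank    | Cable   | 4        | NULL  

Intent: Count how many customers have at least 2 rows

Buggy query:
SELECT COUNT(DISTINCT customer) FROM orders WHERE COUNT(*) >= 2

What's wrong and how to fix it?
Bug: COUNT(*) cannot appear in WHERE; the per-group count doesn't exist yet

Fix: Group first with HAVING COUNT(*) >= 2, then COUNT the resulting groups

Corrected query:
SELECT COUNT(*) FROM (SELECT customer FROM orders GROUP BY customer HAVING COUNT(*) >= 2)

Result:
COUNT(*)
--------
3       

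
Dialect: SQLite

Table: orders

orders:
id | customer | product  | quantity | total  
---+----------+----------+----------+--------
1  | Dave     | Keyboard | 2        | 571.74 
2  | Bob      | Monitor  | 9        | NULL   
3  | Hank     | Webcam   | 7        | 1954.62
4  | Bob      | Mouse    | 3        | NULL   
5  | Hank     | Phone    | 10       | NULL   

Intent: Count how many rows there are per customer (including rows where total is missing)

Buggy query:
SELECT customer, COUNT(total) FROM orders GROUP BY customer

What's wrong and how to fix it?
Bug: COUNT(total) skips NULLs, so groups with missing total are undercounted

Fix: Use COUNT(*) to count all rows regardless of NULL

Corrected query:
SELECT customer, COUNT(*) FROM orders GROUP BY customer

Result:
customer | COUNT(*)
---------+---------
Bob      | 2       
Dave     | 1       
Hank     | 2       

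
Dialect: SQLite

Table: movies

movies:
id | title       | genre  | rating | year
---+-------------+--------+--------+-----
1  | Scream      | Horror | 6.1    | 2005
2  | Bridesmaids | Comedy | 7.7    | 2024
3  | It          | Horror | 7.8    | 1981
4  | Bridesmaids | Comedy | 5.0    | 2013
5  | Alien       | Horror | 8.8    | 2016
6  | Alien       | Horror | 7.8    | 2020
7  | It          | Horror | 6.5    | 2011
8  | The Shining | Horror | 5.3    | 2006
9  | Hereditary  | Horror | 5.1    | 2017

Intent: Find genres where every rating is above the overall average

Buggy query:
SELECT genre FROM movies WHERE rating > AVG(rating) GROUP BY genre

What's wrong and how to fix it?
Bug: AVG() is an aggregate; it can't sit directly in WHERE

Fix: Compute the overall average in a scalar subquery and compare each group's MIN against it in HAVING

Corrected query:
SELECT genre FROM movies GROUP BY genre HAVING MIN(rating) > (SELECT AVG(rating) FROM movies)

Result:
(no rows)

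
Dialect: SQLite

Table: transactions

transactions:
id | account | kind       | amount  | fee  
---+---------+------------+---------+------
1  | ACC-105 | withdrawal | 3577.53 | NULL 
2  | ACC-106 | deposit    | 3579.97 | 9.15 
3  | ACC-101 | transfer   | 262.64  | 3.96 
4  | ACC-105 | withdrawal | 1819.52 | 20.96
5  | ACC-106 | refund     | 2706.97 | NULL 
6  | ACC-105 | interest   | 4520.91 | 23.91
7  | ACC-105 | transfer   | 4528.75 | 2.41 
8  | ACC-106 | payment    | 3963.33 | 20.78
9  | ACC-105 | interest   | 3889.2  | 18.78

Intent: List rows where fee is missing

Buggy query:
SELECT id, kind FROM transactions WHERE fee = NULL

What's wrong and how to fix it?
Bug: Comparing to NULL with '=' never matches; NULL = NULL is unknown, not true

Fix: Replace '= NULL' with 'IS NULL'

Corrected query:
SELECT id, kind FROM transactions WHERE fee IS NULL

Result:
id | kind      
---+-----------
1  | withdrawal
5  | refund    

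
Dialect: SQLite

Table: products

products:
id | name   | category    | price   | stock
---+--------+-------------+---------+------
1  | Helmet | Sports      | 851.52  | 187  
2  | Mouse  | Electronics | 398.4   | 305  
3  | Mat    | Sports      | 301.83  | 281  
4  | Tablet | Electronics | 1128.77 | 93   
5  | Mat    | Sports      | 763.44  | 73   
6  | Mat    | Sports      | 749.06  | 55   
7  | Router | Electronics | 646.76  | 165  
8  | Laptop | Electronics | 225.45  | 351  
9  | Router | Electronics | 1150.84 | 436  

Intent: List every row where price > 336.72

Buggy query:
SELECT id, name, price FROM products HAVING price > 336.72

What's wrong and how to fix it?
Bug: HAVING filters the output of aggregation, but this query has no GROUP BY and no aggregate functions, so SQLite rejects it (HAVING clause on a non-aggregate query); the condition here is per row

Fix: Replace HAVING with WHERE since the condition applies to individual rows

Corrected query:
SELECT id, name, price FROM products WHERE price > 336.72

Result:
id | name   | price  
---+--------+--------
1  | Helmet | 851.52 
2  | Mouse  | 398.4  
4  | Tablet | 1128.77
5  | Mat    | 763.44 
6  | Mat    | 749.06 
7  | Router | 646.76 
9  | Router | 1150.84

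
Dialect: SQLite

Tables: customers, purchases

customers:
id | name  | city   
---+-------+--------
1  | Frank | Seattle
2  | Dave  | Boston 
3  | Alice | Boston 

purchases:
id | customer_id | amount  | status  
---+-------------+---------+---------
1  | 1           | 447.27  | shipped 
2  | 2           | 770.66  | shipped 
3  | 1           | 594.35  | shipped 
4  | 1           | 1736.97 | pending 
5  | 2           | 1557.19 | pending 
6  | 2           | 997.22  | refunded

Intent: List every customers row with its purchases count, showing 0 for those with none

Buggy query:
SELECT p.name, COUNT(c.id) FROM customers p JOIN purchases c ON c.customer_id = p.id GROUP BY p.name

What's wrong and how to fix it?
Bug: INNER JOIN drops customers rows that have no matching purchases rows

Fix: Use LEFT JOIN so parents without children still appear (COUNT(c.id) gives 0)

Corrected query:
SELECT p.name, COUNT(c.id) FROM customers p LEFT JOIN purchases c ON c.customer_id = p.id GROUP BY p.name

Result:
name  | COUNT(c.id)
------+------------
Alice | 0          
Dave  | 3          
Frank | 3          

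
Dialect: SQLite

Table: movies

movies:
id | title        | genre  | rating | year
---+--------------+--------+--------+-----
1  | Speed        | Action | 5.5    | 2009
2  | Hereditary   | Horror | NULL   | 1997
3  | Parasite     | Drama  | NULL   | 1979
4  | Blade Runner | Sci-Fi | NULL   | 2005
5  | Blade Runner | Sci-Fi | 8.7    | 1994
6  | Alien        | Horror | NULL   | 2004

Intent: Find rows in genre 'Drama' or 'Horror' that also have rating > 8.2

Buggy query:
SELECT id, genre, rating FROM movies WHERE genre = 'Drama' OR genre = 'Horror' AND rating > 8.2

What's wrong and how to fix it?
Bug: AND binds tighter than OR, so this parses as genre = 'Drama' OR (genre = 'Horror' AND rating > 8.2)

Fix: Group the OR with parentheses (or use IN), then AND the threshold

Corrected query:
SELECT id, genre, rating FROM movies WHERE (genre = 'Drama' OR genre = 'Horror') AND rating > 8.2

Result:
(no rows)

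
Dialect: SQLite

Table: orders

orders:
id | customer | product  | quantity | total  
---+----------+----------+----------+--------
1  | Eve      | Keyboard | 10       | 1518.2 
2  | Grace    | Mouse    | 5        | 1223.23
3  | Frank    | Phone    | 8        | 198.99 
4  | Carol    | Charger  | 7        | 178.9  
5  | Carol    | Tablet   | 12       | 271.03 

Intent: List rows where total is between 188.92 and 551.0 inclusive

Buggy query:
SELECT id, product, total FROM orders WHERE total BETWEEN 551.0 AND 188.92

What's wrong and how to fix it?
Bug: BETWEEN expects the lower bound first; with 551.0 AND 188.92 the range is empty

Fix: Write BETWEEN 188.92 AND 551.0

Corrected query:
SELECT id, product, total FROM orders WHERE total BETWEEN 188.92 AND 551.0

Result:
id | product | total 
---+---------+-------
3  | Phone   | 198.99
5  | Tablet  | 271.03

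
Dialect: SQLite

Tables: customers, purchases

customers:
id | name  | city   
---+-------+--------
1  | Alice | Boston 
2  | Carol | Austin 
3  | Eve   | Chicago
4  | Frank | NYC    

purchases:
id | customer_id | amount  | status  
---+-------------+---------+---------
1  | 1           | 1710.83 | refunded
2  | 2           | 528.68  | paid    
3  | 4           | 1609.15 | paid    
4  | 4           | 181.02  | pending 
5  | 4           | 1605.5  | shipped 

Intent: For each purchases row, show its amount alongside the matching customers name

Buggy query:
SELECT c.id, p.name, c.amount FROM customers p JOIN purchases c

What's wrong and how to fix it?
Bug: JOIN with no ON clause produces a cartesian product; every purchases row pairs with every customers row

Fix: Specify the join condition linking the foreign key to the parent id

Corrected query:
SELECT c.id, p.name, c.amount FROM customers p JOIN purchases c ON c.customer_id = p.id

Result:
id | name  | amount 
---+-------+--------
1  | Alice | 1710.83
2  | Carol | 528.68 
3  | Frank | 1609.15
4  | Frank | 181.02 
5  | Frank | 1605.5 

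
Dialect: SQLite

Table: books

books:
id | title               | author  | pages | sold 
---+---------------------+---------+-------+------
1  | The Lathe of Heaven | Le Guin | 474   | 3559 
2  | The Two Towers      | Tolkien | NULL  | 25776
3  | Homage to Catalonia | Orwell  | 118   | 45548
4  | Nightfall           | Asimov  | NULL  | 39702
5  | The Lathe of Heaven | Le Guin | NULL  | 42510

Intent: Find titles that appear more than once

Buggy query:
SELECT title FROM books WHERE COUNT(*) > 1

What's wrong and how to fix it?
Bug: WHERE can't reference COUNT(*); aggregates are computed after WHERE

Fix: Group first, then use HAVING for the count condition

Corrected query:
SELECT title FROM books GROUP BY title HAVING COUNT(*) > 1

Result:
title              
-------------------
The Lathe of Heaven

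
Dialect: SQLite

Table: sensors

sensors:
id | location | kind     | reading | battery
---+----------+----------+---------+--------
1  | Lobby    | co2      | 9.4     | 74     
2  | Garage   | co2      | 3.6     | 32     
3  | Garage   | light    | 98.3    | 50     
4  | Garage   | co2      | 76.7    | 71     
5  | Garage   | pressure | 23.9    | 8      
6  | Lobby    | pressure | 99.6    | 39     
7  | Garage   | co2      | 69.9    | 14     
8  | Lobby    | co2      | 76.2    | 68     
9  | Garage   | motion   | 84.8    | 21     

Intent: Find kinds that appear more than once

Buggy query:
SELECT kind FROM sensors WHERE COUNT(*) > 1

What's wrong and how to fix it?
Bug: WHERE can't reference COUNT(*); aggregates are computed after WHERE

Fix: GROUP BY kind, then filter groups with HAVING COUNT(*) > 1

Corrected query:
SELECT kind FROM sensors GROUP BY kind HAVING COUNT(*) > 1

Result:
kind    
--------
co2     
pressure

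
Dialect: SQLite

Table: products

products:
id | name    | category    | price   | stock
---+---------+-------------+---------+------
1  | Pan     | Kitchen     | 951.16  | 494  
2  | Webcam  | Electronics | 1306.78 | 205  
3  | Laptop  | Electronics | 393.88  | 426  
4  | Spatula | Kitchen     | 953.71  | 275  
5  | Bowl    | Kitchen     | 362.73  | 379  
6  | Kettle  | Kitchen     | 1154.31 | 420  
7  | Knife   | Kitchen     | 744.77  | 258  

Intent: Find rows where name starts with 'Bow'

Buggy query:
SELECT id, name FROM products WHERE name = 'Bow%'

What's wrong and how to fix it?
Bug: '=' compares the literal string including the % character; pattern matching needs LIKE

Fix: Use LIKE for wildcard pattern matching

Corrected query:
SELECT id, name FROM products WHERE name LIKE 'Bow%'

Result:
id | name
---+-----
5  | Bowl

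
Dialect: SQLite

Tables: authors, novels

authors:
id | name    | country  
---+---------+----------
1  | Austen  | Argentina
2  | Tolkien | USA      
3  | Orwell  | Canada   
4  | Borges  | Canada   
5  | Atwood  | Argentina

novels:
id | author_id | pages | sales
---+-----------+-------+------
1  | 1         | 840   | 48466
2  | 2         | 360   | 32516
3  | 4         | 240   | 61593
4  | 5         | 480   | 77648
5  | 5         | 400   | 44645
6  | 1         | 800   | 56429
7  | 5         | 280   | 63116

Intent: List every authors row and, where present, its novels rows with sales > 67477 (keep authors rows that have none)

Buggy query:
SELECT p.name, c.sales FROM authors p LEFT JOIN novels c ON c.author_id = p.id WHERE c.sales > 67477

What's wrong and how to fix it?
Bug: A WHERE condition on the right-hand table after LEFT JOIN drops unmatched parents

Fix: Move the right-table condition into the ON clause so unmatched parents are kept

Corrected query:
SELECT p.name, c.sales FROM authors p LEFT JOIN novels c ON c.author_id = p.id AND c.sales > 67477

Result:
name    | sales
--------+------
Austen  | NULL 
Tolkien | NULL 
Orwell  | NULL 
Borges  | NULL 
Atwood  | 77648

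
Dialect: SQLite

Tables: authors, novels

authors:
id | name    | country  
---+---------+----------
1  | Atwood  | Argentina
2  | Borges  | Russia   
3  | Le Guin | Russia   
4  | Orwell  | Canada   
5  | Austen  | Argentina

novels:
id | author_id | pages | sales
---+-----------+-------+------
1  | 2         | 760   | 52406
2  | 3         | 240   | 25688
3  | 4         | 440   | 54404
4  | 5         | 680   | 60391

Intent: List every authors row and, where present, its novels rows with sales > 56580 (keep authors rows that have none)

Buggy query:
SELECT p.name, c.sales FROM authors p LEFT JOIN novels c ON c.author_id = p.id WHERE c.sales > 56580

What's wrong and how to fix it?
Bug: A WHERE condition on the right-hand table after LEFT JOIN drops unmatched parents

Fix: Move the right-table condition into the ON clause so unmatched parents are kept

Corrected query:
SELECT p.name, c.sales FROM authors p LEFT JOIN novels c ON c.author_id = p.id AND c.sales > 56580

Result:
name    | sales
--------+------
Atwood  | NULL 
Borges  | NULL 
Le Guin | NULL 
Orwell  | NULL 
Austen  | 60391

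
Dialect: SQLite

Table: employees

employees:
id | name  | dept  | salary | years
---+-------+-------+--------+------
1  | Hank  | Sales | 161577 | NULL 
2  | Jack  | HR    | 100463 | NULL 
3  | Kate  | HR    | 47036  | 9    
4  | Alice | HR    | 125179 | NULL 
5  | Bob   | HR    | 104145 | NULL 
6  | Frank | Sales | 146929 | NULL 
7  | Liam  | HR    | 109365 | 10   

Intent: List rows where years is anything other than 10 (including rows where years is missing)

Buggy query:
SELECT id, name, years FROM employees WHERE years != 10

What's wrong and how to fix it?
Bug: Inequality against NULL is unknown, not true; rows with NULL are dropped

Fix: Handle NULL separately with IS NULL alongside the inequality

Corrected query:
SELECT id, name, years FROM employees WHERE years != 10 OR years IS NULL

Result:
id | name  | years
---+-------+------
1  | Hank  | NULL 
2  | Jack  | NULL 
3  | Kate  | 9    
4  | Alice | NULL 
5  | Bob   | NULL 
6  | Frank | NULL 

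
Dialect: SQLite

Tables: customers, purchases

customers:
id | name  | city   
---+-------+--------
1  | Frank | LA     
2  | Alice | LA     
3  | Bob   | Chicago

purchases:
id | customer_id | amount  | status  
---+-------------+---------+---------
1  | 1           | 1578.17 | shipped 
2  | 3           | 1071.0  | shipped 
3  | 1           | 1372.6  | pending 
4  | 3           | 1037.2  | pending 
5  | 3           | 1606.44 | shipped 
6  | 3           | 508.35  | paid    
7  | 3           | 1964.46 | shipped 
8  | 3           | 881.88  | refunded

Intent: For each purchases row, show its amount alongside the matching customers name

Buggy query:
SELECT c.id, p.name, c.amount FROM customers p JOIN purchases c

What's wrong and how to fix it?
Bug: JOIN with no ON clause produces a cartesian product; every purchases row pairs with every customers row

Fix: Add ON c.customer_id = p.id to the JOIN

Corrected query:
SELECT c.id, p.name, c.amount FROM customers p JOIN purchases c ON c.customer_id = p.id

Result:
id | name  | amount 
---+-------+--------
1  | Frank | 1578.17
2  | Bob   | 1071   
3  | Frank | 1372.6 
4  | Bob   | 1037.2 
5  | Bob   | 1606.44
6  | Bob   | 508.35 
7  | Bob   | 1964.46
8  | Bob   | 881.88 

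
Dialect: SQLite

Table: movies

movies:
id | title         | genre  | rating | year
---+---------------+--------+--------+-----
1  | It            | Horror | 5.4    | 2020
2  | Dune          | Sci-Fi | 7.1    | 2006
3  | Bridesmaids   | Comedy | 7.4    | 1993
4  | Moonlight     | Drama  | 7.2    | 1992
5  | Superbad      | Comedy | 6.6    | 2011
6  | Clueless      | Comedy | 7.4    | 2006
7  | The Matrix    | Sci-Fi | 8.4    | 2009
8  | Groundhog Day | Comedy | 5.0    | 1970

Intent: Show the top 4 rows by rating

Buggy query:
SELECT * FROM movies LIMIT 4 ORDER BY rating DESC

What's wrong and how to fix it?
Bug: ORDER BY cannot follow LIMIT; LIMIT is the final clause

Fix: Sort with ORDER BY, then apply LIMIT

Corrected query:
SELECT * FROM movies ORDER BY rating DESC LIMIT 4

Result:
id | title       | genre  | rating | year
---+-------------+--------+--------+-----
7  | The Matrix  | Sci-Fi | 8.4    | 2009
3  | Bridesmaids | Comedy | 7.4    | 1993
6  | Clueless    | Comedy | 7.4    | 2006
4  | Moonlight   | Drama  | 7.2    | 1992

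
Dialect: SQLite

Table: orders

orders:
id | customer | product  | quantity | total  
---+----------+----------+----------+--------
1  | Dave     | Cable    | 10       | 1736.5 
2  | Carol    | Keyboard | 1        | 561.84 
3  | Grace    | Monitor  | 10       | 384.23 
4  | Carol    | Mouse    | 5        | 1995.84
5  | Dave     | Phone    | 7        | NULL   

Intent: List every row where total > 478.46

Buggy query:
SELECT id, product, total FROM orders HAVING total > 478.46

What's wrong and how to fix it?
Bug: This is a non-aggregate query (no GROUP BY, no aggregates), so in SQLite the HAVING clause is invalid here; a row-level condition belongs in WHERE

Fix: Replace HAVING with WHERE since the condition applies to individual rows

Corrected query:
SELECT id, product, total FROM orders WHERE total > 478.46

Result:
id | product  | total  
---+----------+--------
1  | Cable    | 1736.5 
2  | Keyboard | 561.84 
4  | Mouse    | 1995.84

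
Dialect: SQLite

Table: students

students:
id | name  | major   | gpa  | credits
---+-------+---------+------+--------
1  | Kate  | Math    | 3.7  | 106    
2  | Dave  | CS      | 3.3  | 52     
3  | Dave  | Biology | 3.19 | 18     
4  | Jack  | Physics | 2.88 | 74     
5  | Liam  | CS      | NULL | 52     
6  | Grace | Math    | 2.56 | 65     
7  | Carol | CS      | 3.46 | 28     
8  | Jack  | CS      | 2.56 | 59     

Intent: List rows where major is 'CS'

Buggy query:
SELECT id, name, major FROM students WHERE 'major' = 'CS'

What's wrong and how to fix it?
Bug: Single quotes denote string literals in SQL; the column name is being compared as a constant string

Fix: Reference the column as major without single quotes

Corrected query:
SELECT id, name, major FROM students WHERE major = 'CS'

Result:
id | name  | major
---+-------+------
2  | Dave  | CS   
5  | Liam  | CS   
7  | Carol | CS   
8  | Jack  | CS   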